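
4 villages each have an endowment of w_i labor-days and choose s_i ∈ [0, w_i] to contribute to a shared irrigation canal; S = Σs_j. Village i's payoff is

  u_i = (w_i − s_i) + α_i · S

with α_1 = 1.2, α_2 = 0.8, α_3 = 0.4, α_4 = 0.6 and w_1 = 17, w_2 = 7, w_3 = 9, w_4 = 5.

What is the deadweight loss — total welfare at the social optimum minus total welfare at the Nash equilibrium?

42

∂u_i/∂s_i = α_i − 1, so village i contributes w_i if α_i > 1, else 0.
α_i > 1 for i ∈ {1}; NE contributions (17, 0, 0, 0), S = 17.
W^NE = Σw_i − S^NE + (Σα_i)·S^NE = 38 + 2·17 = 72.
Planner: ∂(Σu_j)/∂s_i = Σα_j − 1 = 2 > 0, so everyone contributes w_i; S^SO = 38, W^SO = 38 + 2·38 = 114.
Deadweight loss = 42.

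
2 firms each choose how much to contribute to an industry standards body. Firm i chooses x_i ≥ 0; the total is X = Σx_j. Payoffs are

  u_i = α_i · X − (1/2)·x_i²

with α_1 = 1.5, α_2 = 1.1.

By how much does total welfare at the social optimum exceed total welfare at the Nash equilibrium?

Firm i's FOC: ∂u_i/∂x_i = α_i − x_i = 0, so x_i* = α_i.
NE contributions = (1.5, 1.1); X = 2.6.
W^NE = (Σα)·X − ½Σα_i² = 2.6² − ½·3.46 = 5.03.
Planner sets x_i = Σα_j = 2.6 for every i, so X^SO = 2·2.6 = 5.2.
W^SO = (Σα)·X^SO − ½·2·(Σα)² = (2/2)·2.6² = 6.76.
Deadweight loss = W^SO − W^NE = 1.73.

1.73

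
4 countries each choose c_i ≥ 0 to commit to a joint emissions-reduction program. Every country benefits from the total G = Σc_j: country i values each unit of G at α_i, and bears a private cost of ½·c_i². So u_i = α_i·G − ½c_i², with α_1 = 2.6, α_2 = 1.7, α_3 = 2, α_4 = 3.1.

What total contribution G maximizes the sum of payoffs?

Planner FOC: ∂(Σu_j)/∂c_i = (Σα_j) − c_i = 0, so c_i^SO = Σα_j = 9.4 for every i; G^SO = 37.6.

37.6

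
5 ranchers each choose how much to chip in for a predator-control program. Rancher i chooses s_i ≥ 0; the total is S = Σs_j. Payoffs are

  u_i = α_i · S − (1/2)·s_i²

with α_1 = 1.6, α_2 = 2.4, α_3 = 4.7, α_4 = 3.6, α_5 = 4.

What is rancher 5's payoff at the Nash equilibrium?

Rancher i's FOC: ∂u_i/∂s_i = α_i − s_i = 0, so s_i* = α_i.
NE contributions = (1.6, 2.4, 4.7, 3.6, 4); S = 16.3.
u_5 = α_5·S − ½·(s_5)² = 4·16.3 − ½·4² = 57.2.

57.2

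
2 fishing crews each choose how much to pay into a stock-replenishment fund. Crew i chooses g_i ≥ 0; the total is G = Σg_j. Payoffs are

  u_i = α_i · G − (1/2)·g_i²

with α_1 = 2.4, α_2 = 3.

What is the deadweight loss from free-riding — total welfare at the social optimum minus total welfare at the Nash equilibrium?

Crew i's FOC: ∂u_i/∂g_i = α_i − g_i = 0, so g_i* = α_i.
NE contributions = (2.4, 3); G = 5.4.
W^NE = (Σα)·G − ½Σα_i² = 5.4² − ½·14.76 = 21.78.
Planner sets g_i = Σα_j = 5.4 for every i, so G^SO = 2·5.4 = 10.8.
W^SO = (Σα)·G^SO − ½·2·(Σα)² = (2/2)·5.4² = 29.16.
Deadweight loss = W^SO − W^NE = 7.38.

7.38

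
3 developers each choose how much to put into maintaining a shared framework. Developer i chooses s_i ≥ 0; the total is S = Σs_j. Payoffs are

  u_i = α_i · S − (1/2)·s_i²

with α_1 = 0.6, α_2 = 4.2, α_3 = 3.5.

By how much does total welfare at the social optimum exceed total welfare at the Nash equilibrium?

49.57

Developer i's FOC: ∂u_i/∂s_i = α_i − s_i = 0, so s_i* = α_i.
NE contributions = (0.6, 4.2, 3.5); S = 8.3.
W^NE = (Σα)·S − ½Σα_i² = 8.3² − ½·30.25 = 53.765.
Planner sets s_i = Σα_j = 8.3 for every i, so S^SO = 3·8.3 = 24.9.
W^SO = (Σα)·S^SO − ½·3·(Σα)² = (3/2)·8.3² = 103.335.
Deadweight loss = W^SO − W^NE = 49.57.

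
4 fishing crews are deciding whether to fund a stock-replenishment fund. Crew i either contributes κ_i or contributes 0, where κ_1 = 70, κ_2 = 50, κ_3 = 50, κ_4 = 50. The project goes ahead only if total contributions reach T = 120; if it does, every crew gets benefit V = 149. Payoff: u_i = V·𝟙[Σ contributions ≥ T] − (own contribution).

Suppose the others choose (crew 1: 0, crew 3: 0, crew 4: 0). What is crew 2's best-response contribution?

Others' total = 0. Even contributing 50 gives 50 < 120: no benefit either way.
Best response: 0.

0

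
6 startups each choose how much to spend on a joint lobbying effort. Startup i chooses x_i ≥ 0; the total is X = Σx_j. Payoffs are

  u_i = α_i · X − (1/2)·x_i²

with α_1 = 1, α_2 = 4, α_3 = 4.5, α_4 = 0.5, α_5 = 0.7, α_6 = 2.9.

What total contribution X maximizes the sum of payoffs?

81.6

Planner FOC: ∂(Σu_j)/∂x_i = (Σα_j) − x_i = 0, so x_i^SO = Σα_j = 13.6 for every i; X^SO = 81.6.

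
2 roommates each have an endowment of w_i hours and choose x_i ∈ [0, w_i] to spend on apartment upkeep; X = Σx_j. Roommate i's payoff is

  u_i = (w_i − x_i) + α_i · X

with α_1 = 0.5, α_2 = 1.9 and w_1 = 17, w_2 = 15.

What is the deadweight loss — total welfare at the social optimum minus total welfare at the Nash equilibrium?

23.8

∂u_i/∂x_i = α_i − 1, so roommate i contributes w_i if α_i > 1, else 0.
α_i > 1 for i ∈ {2}; NE contributions (0, 15), X = 15.
W^NE = Σw_i − X^NE + (Σα_i)·X^NE = 32 + 1.4·15 = 53.
Planner: ∂(Σu_j)/∂x_i = Σα_j − 1 = 1.4 > 0, so everyone contributes w_i; X^SO = 32, W^SO = 32 + 1.4·32 = 76.8.
Deadweight loss = 23.8.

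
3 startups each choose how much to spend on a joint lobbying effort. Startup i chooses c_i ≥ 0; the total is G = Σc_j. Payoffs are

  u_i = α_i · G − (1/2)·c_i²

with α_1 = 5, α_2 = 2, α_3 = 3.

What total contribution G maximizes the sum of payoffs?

Planner FOC: ∂(Σu_j)/∂c_i = (Σα_j) − c_i = 0, so c_i^SO = Σα_j = 10 for every i; G^SO = 30.

30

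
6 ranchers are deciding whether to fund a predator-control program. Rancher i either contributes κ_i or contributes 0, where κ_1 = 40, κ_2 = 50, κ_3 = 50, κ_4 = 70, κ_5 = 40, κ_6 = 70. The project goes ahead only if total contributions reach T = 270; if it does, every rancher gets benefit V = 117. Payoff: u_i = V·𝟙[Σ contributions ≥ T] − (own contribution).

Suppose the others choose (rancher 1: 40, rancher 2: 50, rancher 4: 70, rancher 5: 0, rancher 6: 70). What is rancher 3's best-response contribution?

50

Others' total = 230. Contributing 50 brings total to 280 ≥ 270: gain V − κ_3 = 67.
Best response: 50.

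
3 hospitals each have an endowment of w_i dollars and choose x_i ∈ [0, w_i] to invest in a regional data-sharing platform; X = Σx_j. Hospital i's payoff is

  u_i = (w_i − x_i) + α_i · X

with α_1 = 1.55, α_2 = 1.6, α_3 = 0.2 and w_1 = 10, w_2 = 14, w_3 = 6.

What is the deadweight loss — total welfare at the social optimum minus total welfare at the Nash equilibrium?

∂u_i/∂x_i = α_i − 1, so hospital i contributes w_i if α_i > 1, else 0.
α_i > 1 for i ∈ {1, 2}; NE contributions (10, 14, 0), X = 24.
W^NE = Σw_i − X^NE + (Σα_i)·X^NE = 30 + 2.35·24 = 86.4.
Planner: ∂(Σu_j)/∂x_i = Σα_j − 1 = 2.35 > 0, so everyone contributes w_i; X^SO = 30, W^SO = 30 + 2.35·30 = 100.5.
Deadweight loss = 14.1.

14.1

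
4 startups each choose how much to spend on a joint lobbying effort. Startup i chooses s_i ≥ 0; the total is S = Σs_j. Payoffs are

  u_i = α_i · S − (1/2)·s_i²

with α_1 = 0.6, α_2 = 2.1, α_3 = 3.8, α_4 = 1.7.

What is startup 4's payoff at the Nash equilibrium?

Startup i's FOC: ∂u_i/∂s_i = α_i − s_i = 0, so s_i* = α_i.
NE contributions = (0.6, 2.1, 3.8, 1.7); S = 8.2.
u_4 = α_4·S − ½·(s_4)² = 1.7·8.2 − ½·1.7² = 12.495.

12.495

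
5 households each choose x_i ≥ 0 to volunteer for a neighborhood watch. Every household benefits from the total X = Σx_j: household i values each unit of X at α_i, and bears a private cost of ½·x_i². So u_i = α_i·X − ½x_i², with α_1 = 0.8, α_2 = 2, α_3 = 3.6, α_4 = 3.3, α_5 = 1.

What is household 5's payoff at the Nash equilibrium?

10.2

Household i's FOC: ∂u_i/∂x_i = α_i − x_i = 0, so x_i* = α_i.
NE contributions = (0.8, 2, 3.6, 3.3, 1); X = 10.7.
u_5 = α_5·X − ½·(x_5)² = 1·10.7 − ½·1² = 10.2.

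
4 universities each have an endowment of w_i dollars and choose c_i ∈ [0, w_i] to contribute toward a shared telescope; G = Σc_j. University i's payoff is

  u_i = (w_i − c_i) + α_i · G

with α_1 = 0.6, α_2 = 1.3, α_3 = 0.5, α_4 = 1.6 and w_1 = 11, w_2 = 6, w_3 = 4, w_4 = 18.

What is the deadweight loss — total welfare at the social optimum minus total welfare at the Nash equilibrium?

45

∂u_i/∂c_i = α_i − 1, so university i contributes w_i if α_i > 1, else 0.
α_i > 1 for i ∈ {2, 4}; NE contributions (0, 6, 0, 18), G = 24.
W^NE = Σw_i − G^NE + (Σα_i)·G^NE = 39 + 3·24 = 111.
Planner: ∂(Σu_j)/∂c_i = Σα_j − 1 = 3 > 0, so everyone contributes w_i; G^SO = 39, W^SO = 39 + 3·39 = 156.
Deadweight loss = 45.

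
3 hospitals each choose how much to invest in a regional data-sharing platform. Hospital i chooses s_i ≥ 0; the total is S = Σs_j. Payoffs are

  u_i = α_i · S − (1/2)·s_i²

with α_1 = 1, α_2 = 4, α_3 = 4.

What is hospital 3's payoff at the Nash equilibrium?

Hospital i's FOC: ∂u_i/∂s_i = α_i − s_i = 0, so s_i* = α_i.
NE contributions = (1, 4, 4); S = 9.
u_3 = α_3·S − ½·(s_3)² = 4·9 − ½·4² = 28.

28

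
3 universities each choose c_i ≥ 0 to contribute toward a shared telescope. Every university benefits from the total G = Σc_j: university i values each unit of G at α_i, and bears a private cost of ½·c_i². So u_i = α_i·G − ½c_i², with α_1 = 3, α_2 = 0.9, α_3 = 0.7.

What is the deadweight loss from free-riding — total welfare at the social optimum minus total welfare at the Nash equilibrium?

University i's FOC: ∂u_i/∂c_i = α_i − c_i = 0, so c_i* = α_i.
NE contributions = (3, 0.9, 0.7); G = 4.6.
W^NE = (Σα)·G − ½Σα_i² = 4.6² − ½·10.3 = 16.01.
Planner sets c_i = Σα_j = 4.6 for every i, so G^SO = 3·4.6 = 13.8.
W^SO = (Σα)·G^SO − ½·3·(Σα)² = (3/2)·4.6² = 31.74.
Deadweight loss = W^SO − W^NE = 15.73.

15.73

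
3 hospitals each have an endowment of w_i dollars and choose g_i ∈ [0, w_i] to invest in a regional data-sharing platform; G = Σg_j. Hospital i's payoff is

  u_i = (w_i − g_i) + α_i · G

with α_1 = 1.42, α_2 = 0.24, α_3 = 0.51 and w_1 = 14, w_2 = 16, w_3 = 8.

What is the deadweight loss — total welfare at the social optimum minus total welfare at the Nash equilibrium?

28.08

∂u_i/∂g_i = α_i − 1, so hospital i contributes w_i if α_i > 1, else 0.
α_i > 1 for i ∈ {1}; NE contributions (14, 0, 0), G = 14.
W^NE = Σw_i − G^NE + (Σα_i)·G^NE = 38 + 1.17·14 = 54.38.
Planner: ∂(Σu_j)/∂g_i = Σα_j − 1 = 1.17 > 0, so everyone contributes w_i; G^SO = 38, W^SO = 38 + 1.17·38 = 82.46.
Deadweight loss = 28.08.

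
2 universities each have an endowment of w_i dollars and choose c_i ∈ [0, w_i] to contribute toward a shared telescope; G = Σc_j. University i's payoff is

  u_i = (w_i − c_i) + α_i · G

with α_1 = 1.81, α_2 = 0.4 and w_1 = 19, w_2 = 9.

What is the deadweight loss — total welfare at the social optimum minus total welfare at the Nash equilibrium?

∂u_i/∂c_i = α_i − 1, so university i contributes w_i if α_i > 1, else 0.
α_i > 1 for i ∈ {1}; NE contributions (19, 0), G = 19.
W^NE = Σw_i − G^NE + (Σα_i)·G^NE = 28 + 1.21·19 = 50.99.
Planner: ∂(Σu_j)/∂c_i = Σα_j − 1 = 1.21 > 0, so everyone contributes w_i; G^SO = 28, W^SO = 28 + 1.21·28 = 61.88.
Deadweight loss = 10.89.

10.89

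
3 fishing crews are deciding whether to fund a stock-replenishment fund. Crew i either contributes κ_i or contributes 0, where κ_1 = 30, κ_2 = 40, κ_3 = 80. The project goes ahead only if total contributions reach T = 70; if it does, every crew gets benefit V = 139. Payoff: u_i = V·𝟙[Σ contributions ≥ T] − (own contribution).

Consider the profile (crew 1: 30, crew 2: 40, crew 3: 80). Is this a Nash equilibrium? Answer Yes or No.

Total = 150 ≥ 70: provided.
Crew 1 (pledges 30, payoff 109): dropping to 0 → total 120, payoff 139. Profitable deviation.

No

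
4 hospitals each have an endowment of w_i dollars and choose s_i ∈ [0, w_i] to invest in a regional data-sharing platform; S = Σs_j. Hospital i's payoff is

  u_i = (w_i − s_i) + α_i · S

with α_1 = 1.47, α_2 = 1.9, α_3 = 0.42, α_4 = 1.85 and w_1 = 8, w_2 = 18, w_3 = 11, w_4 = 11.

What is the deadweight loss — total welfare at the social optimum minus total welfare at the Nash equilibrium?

∂u_i/∂s_i = α_i − 1, so hospital i contributes w_i if α_i > 1, else 0.
α_i > 1 for i ∈ {1, 2, 4}; NE contributions (8, 18, 0, 11), S = 37.
W^NE = Σw_i − S^NE + (Σα_i)·S^NE = 48 + 4.64·37 = 219.68.
Planner: ∂(Σu_j)/∂s_i = Σα_j − 1 = 4.64 > 0, so everyone contributes w_i; S^SO = 48, W^SO = 48 + 4.64·48 = 270.72.
Deadweight loss = 51.04.

51.04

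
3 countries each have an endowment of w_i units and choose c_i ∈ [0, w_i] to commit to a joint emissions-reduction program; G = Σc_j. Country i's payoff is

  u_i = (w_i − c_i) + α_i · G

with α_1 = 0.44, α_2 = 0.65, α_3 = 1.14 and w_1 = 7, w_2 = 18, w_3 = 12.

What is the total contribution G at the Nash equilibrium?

∂u_i/∂c_i = α_i − 1, so country i contributes w_i if α_i > 1, else 0.
α_i > 1 for i ∈ {3}; NE contributions (0, 0, 12), G = 12.

12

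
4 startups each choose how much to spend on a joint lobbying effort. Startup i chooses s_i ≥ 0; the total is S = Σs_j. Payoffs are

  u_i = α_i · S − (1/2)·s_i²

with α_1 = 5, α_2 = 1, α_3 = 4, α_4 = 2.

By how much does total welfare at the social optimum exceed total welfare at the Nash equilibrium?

Startup i's FOC: ∂u_i/∂s_i = α_i − s_i = 0, so s_i* = α_i.
NE contributions = (5, 1, 4, 2); S = 12.
W^NE = (Σα)·S − ½Σα_i² = 12² − ½·46 = 121.
Planner sets s_i = Σα_j = 12 for every i, so S^SO = 4·12 = 48.
W^SO = (Σα)·S^SO − ½·4·(Σα)² = (4/2)·12² = 288.
Deadweight loss = W^SO − W^NE = 167.

167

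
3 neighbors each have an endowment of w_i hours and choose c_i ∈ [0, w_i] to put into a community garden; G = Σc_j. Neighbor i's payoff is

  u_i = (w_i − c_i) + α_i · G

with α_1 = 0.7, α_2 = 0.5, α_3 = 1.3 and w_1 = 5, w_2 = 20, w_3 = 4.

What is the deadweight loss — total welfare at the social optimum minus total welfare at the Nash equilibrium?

37.5

∂u_i/∂c_i = α_i − 1, so neighbor i contributes w_i if α_i > 1, else 0.
α_i > 1 for i ∈ {3}; NE contributions (0, 0, 4), G = 4.
W^NE = Σw_i − G^NE + (Σα_i)·G^NE = 29 + 1.5·4 = 35.
Planner: ∂(Σu_j)/∂c_i = Σα_j − 1 = 1.5 > 0, so everyone contributes w_i; G^SO = 29, W^SO = 29 + 1.5·29 = 72.5.
Deadweight loss = 37.5.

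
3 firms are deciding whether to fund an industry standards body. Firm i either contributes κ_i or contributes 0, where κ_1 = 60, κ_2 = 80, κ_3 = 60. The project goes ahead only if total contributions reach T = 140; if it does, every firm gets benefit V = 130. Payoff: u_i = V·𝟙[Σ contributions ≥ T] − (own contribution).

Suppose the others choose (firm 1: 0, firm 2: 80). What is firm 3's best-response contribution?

60

Others' total = 80. Contributing 60 brings total to 140 ≥ 140: gain V − κ_3 = 70.
Best response: 60.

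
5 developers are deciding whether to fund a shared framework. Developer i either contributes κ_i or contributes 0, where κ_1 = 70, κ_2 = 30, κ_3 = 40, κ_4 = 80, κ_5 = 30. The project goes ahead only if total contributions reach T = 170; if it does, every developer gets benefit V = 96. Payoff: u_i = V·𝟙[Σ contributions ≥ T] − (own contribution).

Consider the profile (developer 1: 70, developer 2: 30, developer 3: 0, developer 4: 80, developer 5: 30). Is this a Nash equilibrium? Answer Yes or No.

Total = 210 ≥ 170: provided.
Developer 1 (pledges 70, payoff 26): dropping to 0 → total 140, payoff 0. No gain.
Developer 2 (pledges 30, payoff 66): dropping to 0 → total 180, payoff 96. Profitable deviation.

No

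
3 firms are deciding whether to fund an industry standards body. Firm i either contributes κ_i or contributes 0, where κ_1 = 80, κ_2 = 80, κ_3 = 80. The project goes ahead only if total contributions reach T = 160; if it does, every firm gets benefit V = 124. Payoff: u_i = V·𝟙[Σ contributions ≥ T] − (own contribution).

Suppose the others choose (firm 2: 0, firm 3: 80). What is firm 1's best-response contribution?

Others' total = 80. Contributing 80 brings total to 160 ≥ 160: gain V − κ_1 = 44.
Best response: 80.

80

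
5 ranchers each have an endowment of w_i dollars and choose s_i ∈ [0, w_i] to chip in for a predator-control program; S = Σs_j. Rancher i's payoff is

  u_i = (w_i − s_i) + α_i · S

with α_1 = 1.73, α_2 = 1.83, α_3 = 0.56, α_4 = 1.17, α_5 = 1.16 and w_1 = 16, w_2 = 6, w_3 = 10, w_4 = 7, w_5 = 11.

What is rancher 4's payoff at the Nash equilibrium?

∂u_i/∂s_i = α_i − 1, so rancher i contributes w_i if α_i > 1, else 0.
α_i > 1 for i ∈ {1, 2, 4, 5}; NE contributions (16, 6, 0, 7, 11), S = 40.
u_4 = (7 − 7) + 1.17·40 = 46.8.

46.8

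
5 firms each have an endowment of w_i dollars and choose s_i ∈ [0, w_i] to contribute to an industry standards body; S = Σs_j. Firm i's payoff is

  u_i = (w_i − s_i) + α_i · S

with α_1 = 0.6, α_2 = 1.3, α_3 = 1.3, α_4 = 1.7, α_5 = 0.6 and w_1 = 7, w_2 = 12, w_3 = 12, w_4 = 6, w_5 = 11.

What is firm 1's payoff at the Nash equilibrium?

25

∂u_i/∂s_i = α_i − 1, so firm i contributes w_i if α_i > 1, else 0.
α_i > 1 for i ∈ {2, 3, 4}; NE contributions (0, 12, 12, 6, 0), S = 30.
u_1 = (7 − 0) + 0.6·30 = 25.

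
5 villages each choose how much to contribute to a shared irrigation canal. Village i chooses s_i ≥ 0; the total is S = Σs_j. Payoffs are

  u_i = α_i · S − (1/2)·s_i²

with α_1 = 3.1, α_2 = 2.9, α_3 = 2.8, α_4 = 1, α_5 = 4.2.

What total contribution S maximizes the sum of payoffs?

70

Planner FOC: ∂(Σu_j)/∂s_i = (Σα_j) − s_i = 0, so s_i^SO = Σα_j = 14 for every i; S^SO = 70.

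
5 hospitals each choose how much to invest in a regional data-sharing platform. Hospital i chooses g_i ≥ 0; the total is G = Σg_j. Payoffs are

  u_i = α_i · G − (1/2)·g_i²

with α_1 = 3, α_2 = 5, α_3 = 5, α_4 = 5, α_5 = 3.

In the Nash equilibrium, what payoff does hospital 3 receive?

92.5

Hospital i's FOC: ∂u_i/∂g_i = α_i − g_i = 0, so g_i* = α_i.
NE contributions = (3, 5, 5, 5, 3); G = 21.
u_3 = α_3·G − ½·(g_3)² = 5·21 − ½·5² = 92.5.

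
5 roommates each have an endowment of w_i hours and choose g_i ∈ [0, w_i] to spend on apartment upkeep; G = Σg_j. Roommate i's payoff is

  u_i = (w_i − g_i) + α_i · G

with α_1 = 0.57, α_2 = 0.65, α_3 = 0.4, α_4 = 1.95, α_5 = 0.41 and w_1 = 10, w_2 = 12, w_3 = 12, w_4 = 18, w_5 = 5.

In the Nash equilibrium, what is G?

18

∂u_i/∂g_i = α_i − 1, so roommate i contributes w_i if α_i > 1, else 0.
α_i > 1 for i ∈ {4}; NE contributions (0, 0, 0, 18, 0), G = 18.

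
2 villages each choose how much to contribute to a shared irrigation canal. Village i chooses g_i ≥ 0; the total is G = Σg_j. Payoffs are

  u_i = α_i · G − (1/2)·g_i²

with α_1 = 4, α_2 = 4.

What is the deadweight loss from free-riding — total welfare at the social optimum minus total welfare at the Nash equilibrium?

16

Village i's FOC: ∂u_i/∂g_i = α_i − g_i = 0, so g_i* = α_i.
NE contributions = (4, 4); G = 8.
W^NE = (Σα)·G − ½Σα_i² = 8² − ½·32 = 48.
Planner sets g_i = Σα_j = 8 for every i, so G^SO = 2·8 = 16.
W^SO = (Σα)·G^SO − ½·2·(Σα)² = (2/2)·8² = 64.
Deadweight loss = W^SO − W^NE = 16.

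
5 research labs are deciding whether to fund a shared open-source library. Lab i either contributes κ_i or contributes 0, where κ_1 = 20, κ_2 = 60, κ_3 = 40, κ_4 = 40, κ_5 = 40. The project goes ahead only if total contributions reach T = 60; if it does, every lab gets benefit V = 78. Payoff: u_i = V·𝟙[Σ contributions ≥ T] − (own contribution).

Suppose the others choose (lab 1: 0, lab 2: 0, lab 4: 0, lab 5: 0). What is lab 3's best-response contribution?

0

Others' total = 0. Even contributing 40 gives 40 < 60: no benefit either way.
Best response: 0.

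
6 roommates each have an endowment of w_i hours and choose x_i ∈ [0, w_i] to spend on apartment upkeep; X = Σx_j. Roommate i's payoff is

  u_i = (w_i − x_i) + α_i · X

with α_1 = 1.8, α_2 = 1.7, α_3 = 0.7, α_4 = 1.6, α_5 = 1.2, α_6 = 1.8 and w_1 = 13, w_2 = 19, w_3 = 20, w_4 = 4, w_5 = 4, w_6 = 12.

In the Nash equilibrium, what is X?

∂u_i/∂x_i = α_i − 1, so roommate i contributes w_i if α_i > 1, else 0.
α_i > 1 for i ∈ {1, 2, 4, 5, 6}; NE contributions (13, 19, 0, 4, 4, 12), X = 52.

52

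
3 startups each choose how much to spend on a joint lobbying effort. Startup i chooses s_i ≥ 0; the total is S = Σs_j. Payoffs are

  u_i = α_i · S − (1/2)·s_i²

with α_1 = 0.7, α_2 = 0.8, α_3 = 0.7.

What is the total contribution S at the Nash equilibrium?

Startup i's FOC: ∂u_i/∂s_i = α_i − s_i = 0, so s_i* = α_i.
NE contributions = (0.7, 0.8, 0.7); S = 2.2.

2.2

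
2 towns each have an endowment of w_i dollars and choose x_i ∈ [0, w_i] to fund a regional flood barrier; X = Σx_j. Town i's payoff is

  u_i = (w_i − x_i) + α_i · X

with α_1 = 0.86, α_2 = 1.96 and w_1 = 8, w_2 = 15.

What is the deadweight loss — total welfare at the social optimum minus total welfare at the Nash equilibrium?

14.56

∂u_i/∂x_i = α_i − 1, so town i contributes w_i if α_i > 1, else 0.
α_i > 1 for i ∈ {2}; NE contributions (0, 15), X = 15.
W^NE = Σw_i − X^NE + (Σα_i)·X^NE = 23 + 1.82·15 = 50.3.
Planner: ∂(Σu_j)/∂x_i = Σα_j − 1 = 1.82 > 0, so everyone contributes w_i; X^SO = 23, W^SO = 23 + 1.82·23 = 64.86.
Deadweight loss = 14.56.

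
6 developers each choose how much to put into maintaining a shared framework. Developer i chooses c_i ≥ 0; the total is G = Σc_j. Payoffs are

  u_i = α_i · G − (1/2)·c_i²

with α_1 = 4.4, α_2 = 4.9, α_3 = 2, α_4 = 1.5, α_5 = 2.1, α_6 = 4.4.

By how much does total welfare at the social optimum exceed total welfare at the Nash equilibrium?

781.675

Developer i's FOC: ∂u_i/∂c_i = α_i − c_i = 0, so c_i* = α_i.
NE contributions = (4.4, 4.9, 2, 1.5, 2.1, 4.4); G = 19.3.
W^NE = (Σα)·G − ½Σα_i² = 19.3² − ½·73.39 = 335.795.
Planner sets c_i = Σα_j = 19.3 for every i, so G^SO = 6·19.3 = 115.8.
W^SO = (Σα)·G^SO − ½·6·(Σα)² = (6/2)·19.3² = 1117.47.
Deadweight loss = W^SO − W^NE = 781.675.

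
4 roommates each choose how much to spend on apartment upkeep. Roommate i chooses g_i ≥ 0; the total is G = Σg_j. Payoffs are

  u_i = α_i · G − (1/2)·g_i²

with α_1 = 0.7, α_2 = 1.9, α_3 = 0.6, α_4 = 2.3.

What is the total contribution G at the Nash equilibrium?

5.5

Roommate i's FOC: ∂u_i/∂g_i = α_i − g_i = 0, so g_i* = α_i.
NE contributions = (0.7, 1.9, 0.6, 2.3); G = 5.5.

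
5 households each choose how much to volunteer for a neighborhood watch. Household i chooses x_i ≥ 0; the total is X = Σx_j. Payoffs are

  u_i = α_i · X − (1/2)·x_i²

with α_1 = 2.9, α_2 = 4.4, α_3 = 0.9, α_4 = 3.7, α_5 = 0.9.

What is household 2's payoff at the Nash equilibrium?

46.64

Household i's FOC: ∂u_i/∂x_i = α_i − x_i = 0, so x_i* = α_i.
NE contributions = (2.9, 4.4, 0.9, 3.7, 0.9); X = 12.8.
u_2 = α_2·X − ½·(x_2)² = 4.4·12.8 − ½·4.4² = 46.64.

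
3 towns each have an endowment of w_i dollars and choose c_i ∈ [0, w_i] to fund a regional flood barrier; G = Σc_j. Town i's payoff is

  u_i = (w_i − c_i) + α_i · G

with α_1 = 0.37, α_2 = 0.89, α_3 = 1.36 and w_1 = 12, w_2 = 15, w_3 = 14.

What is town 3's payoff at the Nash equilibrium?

∂u_i/∂c_i = α_i − 1, so town i contributes w_i if α_i > 1, else 0.
α_i > 1 for i ∈ {3}; NE contributions (0, 0, 14), G = 14.
u_3 = (14 − 14) + 1.36·14 = 19.04.

19.04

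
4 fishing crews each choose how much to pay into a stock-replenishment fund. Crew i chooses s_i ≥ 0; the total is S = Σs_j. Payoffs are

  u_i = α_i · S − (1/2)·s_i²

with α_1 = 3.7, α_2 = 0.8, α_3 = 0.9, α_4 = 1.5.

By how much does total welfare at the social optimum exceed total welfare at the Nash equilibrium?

56.305

Crew i's FOC: ∂u_i/∂s_i = α_i − s_i = 0, so s_i* = α_i.
NE contributions = (3.7, 0.8, 0.9, 1.5); S = 6.9.
W^NE = (Σα)·S − ½Σα_i² = 6.9² − ½·17.39 = 38.915.
Planner sets s_i = Σα_j = 6.9 for every i, so S^SO = 4·6.9 = 27.6.
W^SO = (Σα)·S^SO − ½·4·(Σα)² = (4/2)·6.9² = 95.22.
Deadweight loss = W^SO − W^NE = 56.305.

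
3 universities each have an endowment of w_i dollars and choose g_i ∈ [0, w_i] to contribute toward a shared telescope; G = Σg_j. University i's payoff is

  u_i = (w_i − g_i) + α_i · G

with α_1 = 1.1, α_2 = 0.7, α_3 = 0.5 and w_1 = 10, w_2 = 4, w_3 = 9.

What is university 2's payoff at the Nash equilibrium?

∂u_i/∂g_i = α_i − 1, so university i contributes w_i if α_i > 1, else 0.
α_i > 1 for i ∈ {1}; NE contributions (10, 0, 0), G = 10.
u_2 = (4 − 0) + 0.7·10 = 11.

11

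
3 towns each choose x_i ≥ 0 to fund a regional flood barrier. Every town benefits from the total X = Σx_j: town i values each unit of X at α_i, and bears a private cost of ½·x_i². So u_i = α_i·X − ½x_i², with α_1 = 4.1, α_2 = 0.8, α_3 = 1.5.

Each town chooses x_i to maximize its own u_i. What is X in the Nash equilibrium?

Town i's FOC: ∂u_i/∂x_i = α_i − x_i = 0, so x_i* = α_i.
NE contributions = (4.1, 0.8, 1.5); X = 6.4.

6.4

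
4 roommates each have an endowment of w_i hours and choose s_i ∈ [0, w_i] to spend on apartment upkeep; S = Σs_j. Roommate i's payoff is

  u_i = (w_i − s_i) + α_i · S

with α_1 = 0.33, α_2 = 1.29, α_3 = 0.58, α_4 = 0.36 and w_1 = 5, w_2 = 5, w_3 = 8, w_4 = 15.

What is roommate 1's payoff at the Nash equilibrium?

6.65

∂u_i/∂s_i = α_i − 1, so roommate i contributes w_i if α_i > 1, else 0.
α_i > 1 for i ∈ {2}; NE contributions (0, 5, 0, 0), S = 5.
u_1 = (5 − 0) + 0.33·5 = 6.65.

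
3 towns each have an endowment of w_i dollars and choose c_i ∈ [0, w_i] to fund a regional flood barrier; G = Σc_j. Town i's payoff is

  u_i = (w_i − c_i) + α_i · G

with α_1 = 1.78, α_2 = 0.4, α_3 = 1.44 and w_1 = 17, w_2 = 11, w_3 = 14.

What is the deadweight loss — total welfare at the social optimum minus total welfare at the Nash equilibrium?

28.82

∂u_i/∂c_i = α_i − 1, so town i contributes w_i if α_i > 1, else 0.
α_i > 1 for i ∈ {1, 3}; NE contributions (17, 0, 14), G = 31.
W^NE = Σw_i − G^NE + (Σα_i)·G^NE = 42 + 2.62·31 = 123.22.
Planner: ∂(Σu_j)/∂c_i = Σα_j − 1 = 2.62 > 0, so everyone contributes w_i; G^SO = 42, W^SO = 42 + 2.62·42 = 152.04.
Deadweight loss = 28.82.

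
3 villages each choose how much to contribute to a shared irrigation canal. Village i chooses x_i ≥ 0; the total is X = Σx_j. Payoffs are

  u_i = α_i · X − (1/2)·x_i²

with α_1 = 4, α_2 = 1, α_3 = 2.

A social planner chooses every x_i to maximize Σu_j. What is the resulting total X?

21

Planner FOC: ∂(Σu_j)/∂x_i = (Σα_j) − x_i = 0, so x_i^SO = Σα_j = 7 for every i; X^SO = 21.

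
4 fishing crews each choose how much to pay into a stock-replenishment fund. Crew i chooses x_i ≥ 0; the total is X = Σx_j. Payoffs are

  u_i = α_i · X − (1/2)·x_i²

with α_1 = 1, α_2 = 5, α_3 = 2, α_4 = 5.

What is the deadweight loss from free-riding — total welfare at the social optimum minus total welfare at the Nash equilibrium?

Crew i's FOC: ∂u_i/∂x_i = α_i − x_i = 0, so x_i* = α_i.
NE contributions = (1, 5, 2, 5); X = 13.
W^NE = (Σα)·X − ½Σα_i² = 13² − ½·55 = 141.5.
Planner sets x_i = Σα_j = 13 for every i, so X^SO = 4·13 = 52.
W^SO = (Σα)·X^SO − ½·4·(Σα)² = (4/2)·13² = 338.
Deadweight loss = W^SO − W^NE = 196.5.

196.5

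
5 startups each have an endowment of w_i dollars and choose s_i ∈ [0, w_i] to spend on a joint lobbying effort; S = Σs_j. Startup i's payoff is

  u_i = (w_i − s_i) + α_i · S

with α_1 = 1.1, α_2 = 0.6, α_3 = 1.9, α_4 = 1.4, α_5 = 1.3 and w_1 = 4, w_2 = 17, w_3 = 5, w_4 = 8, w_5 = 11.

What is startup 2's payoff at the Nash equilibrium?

∂u_i/∂s_i = α_i − 1, so startup i contributes w_i if α_i > 1, else 0.
α_i > 1 for i ∈ {1, 3, 4, 5}; NE contributions (4, 0, 5, 8, 11), S = 28.
u_2 = (17 − 0) + 0.6·28 = 33.8.

33.8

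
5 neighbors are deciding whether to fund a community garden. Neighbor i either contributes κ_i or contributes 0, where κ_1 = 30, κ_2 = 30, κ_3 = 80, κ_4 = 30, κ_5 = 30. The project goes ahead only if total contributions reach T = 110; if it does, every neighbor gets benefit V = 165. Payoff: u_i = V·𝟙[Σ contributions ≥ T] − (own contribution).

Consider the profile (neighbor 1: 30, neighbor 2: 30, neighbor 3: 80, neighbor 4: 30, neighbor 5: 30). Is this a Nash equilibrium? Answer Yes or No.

No

Total = 200 ≥ 110: provided.
Neighbor 1 (pledges 30, payoff 135): dropping to 0 → total 170, payoff 165. Profitable deviation.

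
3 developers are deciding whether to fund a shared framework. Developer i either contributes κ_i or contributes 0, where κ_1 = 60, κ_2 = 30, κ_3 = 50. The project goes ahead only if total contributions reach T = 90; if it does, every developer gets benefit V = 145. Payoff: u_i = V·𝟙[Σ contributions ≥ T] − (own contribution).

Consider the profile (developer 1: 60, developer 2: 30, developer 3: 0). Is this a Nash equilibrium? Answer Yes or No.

Yes

Total = 90 ≥ 90: provided.
Developer 1 (pledges 60, payoff 85): dropping to 0 → total 30, payoff 0. No gain.
Developer 2 (pledges 30, payoff 115): dropping to 0 → total 60, payoff 0. No gain.
Developer 3 (pledges 0, payoff 145): pledging 50 → total 140, payoff 95. No gain.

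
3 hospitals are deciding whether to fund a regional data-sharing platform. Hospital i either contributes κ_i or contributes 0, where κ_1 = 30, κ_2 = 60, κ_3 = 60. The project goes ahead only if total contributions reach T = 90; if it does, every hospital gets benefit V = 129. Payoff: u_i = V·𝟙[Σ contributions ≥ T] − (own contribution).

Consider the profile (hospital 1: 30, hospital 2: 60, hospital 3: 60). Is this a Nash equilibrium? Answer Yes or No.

Total = 150 ≥ 90: provided.
Hospital 1 (pledges 30, payoff 99): dropping to 0 → total 120, payoff 129. Profitable deviation.

No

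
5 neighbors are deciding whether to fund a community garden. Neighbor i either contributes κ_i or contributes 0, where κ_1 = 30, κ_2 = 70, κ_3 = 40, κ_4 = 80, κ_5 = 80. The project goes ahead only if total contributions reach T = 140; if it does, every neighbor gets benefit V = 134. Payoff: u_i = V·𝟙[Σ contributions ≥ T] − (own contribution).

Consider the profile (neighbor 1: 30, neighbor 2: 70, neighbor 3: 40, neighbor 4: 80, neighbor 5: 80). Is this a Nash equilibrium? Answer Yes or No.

No

Total = 300 ≥ 140: provided.
Neighbor 1 (pledges 30, payoff 104): dropping to 0 → total 270, payoff 134. Profitable deviation.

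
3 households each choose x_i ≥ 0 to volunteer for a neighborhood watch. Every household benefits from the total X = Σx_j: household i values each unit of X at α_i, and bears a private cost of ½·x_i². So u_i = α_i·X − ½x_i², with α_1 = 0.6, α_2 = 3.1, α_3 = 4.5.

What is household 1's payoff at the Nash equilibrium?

Household i's FOC: ∂u_i/∂x_i = α_i − x_i = 0, so x_i* = α_i.
NE contributions = (0.6, 3.1, 4.5); X = 8.2.
u_1 = α_1·X − ½·(x_1)² = 0.6·8.2 − ½·0.6² = 4.74.

4.74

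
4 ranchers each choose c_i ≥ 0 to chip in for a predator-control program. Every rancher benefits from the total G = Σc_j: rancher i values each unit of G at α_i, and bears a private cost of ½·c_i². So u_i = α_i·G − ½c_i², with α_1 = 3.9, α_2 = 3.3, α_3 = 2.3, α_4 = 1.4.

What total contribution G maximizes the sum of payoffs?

Planner FOC: ∂(Σu_j)/∂c_i = (Σα_j) − c_i = 0, so c_i^SO = Σα_j = 10.9 for every i; G^SO = 43.6.

43.6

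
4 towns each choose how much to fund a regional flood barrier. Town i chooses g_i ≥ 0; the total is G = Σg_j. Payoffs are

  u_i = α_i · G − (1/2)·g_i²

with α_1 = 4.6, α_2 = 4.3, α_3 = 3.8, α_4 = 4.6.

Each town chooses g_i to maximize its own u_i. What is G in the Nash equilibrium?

17.3

Town i's FOC: ∂u_i/∂g_i = α_i − g_i = 0, so g_i* = α_i.
NE contributions = (4.6, 4.3, 3.8, 4.6); G = 17.3.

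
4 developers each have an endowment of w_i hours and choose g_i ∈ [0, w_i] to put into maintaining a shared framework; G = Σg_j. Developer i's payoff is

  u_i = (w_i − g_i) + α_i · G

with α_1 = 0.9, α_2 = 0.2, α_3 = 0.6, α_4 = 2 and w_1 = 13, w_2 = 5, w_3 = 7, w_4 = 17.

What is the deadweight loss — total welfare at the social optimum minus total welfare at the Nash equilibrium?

∂u_i/∂g_i = α_i − 1, so developer i contributes w_i if α_i > 1, else 0.
α_i > 1 for i ∈ {4}; NE contributions (0, 0, 0, 17), G = 17.
W^NE = Σw_i − G^NE + (Σα_i)·G^NE = 42 + 2.7·17 = 87.9.
Planner: ∂(Σu_j)/∂g_i = Σα_j − 1 = 2.7 > 0, so everyone contributes w_i; G^SO = 42, W^SO = 42 + 2.7·42 = 155.4.
Deadweight loss = 67.5.

67.5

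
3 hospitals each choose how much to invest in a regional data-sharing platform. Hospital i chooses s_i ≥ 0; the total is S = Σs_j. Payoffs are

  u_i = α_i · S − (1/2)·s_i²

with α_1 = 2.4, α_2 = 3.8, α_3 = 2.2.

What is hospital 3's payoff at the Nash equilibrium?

16.06

Hospital i's FOC: ∂u_i/∂s_i = α_i − s_i = 0, so s_i* = α_i.
NE contributions = (2.4, 3.8, 2.2); S = 8.4.
u_3 = α_3·S − ½·(s_3)² = 2.2·8.4 − ½·2.2² = 16.06.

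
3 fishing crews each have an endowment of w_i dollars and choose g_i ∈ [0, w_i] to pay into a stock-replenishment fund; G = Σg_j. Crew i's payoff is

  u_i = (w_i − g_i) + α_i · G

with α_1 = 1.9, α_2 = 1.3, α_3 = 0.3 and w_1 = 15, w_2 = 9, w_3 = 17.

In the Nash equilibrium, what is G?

∂u_i/∂g_i = α_i − 1, so crew i contributes w_i if α_i > 1, else 0.
α_i > 1 for i ∈ {1, 2}; NE contributions (15, 9, 0), G = 24.

24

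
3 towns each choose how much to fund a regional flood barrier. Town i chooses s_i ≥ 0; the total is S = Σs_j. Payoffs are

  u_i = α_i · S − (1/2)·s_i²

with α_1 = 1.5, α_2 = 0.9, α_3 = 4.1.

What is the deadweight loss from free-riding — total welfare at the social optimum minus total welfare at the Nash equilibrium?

31.06

Town i's FOC: ∂u_i/∂s_i = α_i − s_i = 0, so s_i* = α_i.
NE contributions = (1.5, 0.9, 4.1); S = 6.5.
W^NE = (Σα)·S − ½Σα_i² = 6.5² − ½·19.87 = 32.315.
Planner sets s_i = Σα_j = 6.5 for every i, so S^SO = 3·6.5 = 19.5.
W^SO = (Σα)·S^SO − ½·3·(Σα)² = (3/2)·6.5² = 63.375.
Deadweight loss = W^SO − W^NE = 31.06.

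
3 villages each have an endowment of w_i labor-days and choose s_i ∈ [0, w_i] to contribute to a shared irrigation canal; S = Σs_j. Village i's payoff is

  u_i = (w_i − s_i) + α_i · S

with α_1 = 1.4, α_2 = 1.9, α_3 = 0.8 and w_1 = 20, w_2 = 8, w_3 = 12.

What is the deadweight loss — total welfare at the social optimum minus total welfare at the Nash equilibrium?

37.2

∂u_i/∂s_i = α_i − 1, so village i contributes w_i if α_i > 1, else 0.
α_i > 1 for i ∈ {1, 2}; NE contributions (20, 8, 0), S = 28.
W^NE = Σw_i − S^NE + (Σα_i)·S^NE = 40 + 3.1·28 = 126.8.
Planner: ∂(Σu_j)/∂s_i = Σα_j − 1 = 3.1 > 0, so everyone contributes w_i; S^SO = 40, W^SO = 40 + 3.1·40 = 164.
Deadweight loss = 37.2.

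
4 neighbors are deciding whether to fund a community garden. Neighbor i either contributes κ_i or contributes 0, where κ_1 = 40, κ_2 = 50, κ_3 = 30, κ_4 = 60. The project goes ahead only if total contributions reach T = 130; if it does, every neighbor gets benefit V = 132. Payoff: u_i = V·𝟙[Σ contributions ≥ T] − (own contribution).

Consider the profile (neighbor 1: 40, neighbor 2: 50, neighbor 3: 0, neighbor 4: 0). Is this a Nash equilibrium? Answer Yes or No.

Total = 90 < 130: not provided.
Neighbor 1 (pledges 40, payoff -40): dropping to 0 → total 50, payoff 0. Profitable deviation.

No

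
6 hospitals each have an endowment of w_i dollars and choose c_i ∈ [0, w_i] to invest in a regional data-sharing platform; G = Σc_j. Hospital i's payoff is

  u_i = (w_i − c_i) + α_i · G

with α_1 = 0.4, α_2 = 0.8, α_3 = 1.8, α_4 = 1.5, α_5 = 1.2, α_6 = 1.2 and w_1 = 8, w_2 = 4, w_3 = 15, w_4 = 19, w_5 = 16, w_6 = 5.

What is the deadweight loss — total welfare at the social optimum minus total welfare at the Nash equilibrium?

70.8

∂u_i/∂c_i = α_i − 1, so hospital i contributes w_i if α_i > 1, else 0.
α_i > 1 for i ∈ {3, 4, 5, 6}; NE contributions (0, 0, 15, 19, 16, 5), G = 55.
W^NE = Σw_i − G^NE + (Σα_i)·G^NE = 67 + 5.9·55 = 391.5.
Planner: ∂(Σu_j)/∂c_i = Σα_j − 1 = 5.9 > 0, so everyone contributes w_i; G^SO = 67, W^SO = 67 + 5.9·67 = 462.3.
Deadweight loss = 70.8.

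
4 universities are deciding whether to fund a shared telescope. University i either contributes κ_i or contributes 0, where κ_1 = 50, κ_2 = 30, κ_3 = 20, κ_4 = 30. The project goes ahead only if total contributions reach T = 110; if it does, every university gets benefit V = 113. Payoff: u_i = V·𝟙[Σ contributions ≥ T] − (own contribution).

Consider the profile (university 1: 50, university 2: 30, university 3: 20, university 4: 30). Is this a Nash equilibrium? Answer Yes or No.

No

Total = 130 ≥ 110: provided.
University 1 (pledges 50, payoff 63): dropping to 0 → total 80, payoff 0. No gain.
University 2 (pledges 30, payoff 83): dropping to 0 → total 100, payoff 0. No gain.
University 3 (pledges 20, payoff 93): dropping to 0 → total 110, payoff 113. Profitable deviation.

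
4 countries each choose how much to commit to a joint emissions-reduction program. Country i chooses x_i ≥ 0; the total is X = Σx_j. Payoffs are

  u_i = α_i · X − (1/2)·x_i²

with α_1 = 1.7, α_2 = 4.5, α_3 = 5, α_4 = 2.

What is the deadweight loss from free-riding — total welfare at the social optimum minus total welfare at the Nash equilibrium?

Country i's FOC: ∂u_i/∂x_i = α_i − x_i = 0, so x_i* = α_i.
NE contributions = (1.7, 4.5, 5, 2); X = 13.2.
W^NE = (Σα)·X − ½Σα_i² = 13.2² − ½·52.14 = 148.17.
Planner sets x_i = Σα_j = 13.2 for every i, so X^SO = 4·13.2 = 52.8.
W^SO = (Σα)·X^SO − ½·4·(Σα)² = (4/2)·13.2² = 348.48.
Deadweight loss = W^SO − W^NE = 200.31.

200.31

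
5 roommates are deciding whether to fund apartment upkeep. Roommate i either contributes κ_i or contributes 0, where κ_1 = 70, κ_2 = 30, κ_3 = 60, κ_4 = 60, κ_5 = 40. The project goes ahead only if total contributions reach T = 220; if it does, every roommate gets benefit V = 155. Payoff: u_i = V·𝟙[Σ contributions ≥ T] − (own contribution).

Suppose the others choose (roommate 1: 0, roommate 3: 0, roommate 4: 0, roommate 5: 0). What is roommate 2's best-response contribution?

0

Others' total = 0. Even contributing 30 gives 30 < 220: no benefit either way.
Best response: 0.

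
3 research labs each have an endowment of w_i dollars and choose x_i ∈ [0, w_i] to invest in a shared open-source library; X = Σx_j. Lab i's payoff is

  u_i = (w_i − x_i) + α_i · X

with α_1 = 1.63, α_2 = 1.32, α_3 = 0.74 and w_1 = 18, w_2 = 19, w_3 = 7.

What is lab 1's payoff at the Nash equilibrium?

60.31

∂u_i/∂x_i = α_i − 1, so lab i contributes w_i if α_i > 1, else 0.
α_i > 1 for i ∈ {1, 2}; NE contributions (18, 19, 0), X = 37.
u_1 = (18 − 18) + 1.63·37 = 60.31.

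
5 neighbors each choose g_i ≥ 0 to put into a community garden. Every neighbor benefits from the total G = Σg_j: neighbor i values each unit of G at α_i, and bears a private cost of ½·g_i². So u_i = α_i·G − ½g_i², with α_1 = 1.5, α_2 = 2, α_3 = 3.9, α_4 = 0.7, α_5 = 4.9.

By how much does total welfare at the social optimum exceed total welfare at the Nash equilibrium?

276.48

Neighbor i's FOC: ∂u_i/∂g_i = α_i − g_i = 0, so g_i* = α_i.
NE contributions = (1.5, 2, 3.9, 0.7, 4.9); G = 13.
W^NE = (Σα)·G − ½Σα_i² = 13² − ½·45.96 = 146.02.
Planner sets g_i = Σα_j = 13 for every i, so G^SO = 5·13 = 65.
W^SO = (Σα)·G^SO − ½·5·(Σα)² = (5/2)·13² = 422.5.
Deadweight loss = W^SO − W^NE = 276.48.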